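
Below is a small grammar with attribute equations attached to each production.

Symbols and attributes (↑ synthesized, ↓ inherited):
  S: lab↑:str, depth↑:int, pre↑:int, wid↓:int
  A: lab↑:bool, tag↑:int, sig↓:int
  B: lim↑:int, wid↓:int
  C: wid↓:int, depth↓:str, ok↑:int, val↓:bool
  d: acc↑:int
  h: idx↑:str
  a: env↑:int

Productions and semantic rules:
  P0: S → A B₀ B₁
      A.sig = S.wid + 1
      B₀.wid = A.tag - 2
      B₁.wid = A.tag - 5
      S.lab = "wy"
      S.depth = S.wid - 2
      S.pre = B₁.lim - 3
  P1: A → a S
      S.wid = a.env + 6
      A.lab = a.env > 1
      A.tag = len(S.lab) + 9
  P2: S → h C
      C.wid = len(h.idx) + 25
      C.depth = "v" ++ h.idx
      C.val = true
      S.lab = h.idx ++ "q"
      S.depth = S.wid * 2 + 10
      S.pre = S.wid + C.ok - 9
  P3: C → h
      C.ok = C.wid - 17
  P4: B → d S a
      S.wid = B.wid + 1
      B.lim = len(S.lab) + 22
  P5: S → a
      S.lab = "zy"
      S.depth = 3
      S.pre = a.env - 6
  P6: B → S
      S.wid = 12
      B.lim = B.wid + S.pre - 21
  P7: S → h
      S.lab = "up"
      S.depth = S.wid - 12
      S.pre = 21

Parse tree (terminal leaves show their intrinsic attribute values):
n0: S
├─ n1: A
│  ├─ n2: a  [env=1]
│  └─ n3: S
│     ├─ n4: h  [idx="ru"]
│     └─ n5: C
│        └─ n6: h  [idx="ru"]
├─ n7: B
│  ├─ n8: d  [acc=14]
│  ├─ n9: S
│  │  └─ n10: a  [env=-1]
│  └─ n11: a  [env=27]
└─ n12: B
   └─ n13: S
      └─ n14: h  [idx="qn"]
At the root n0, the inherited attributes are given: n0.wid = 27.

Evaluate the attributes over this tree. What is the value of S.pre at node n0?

1. n0.wid = 27  [given at root]
2. n1.sig = 28  [S.wid + 1]
3. n2.env = 1  [terminal]
4. n3.wid = 7  [a.env + 6]
5. n4.idx = "ru"  [terminal]
6. n5.wid = 27  [len(h.idx) + 25]
7. n5.depth = "vru"  ["v" ++ h.idx]
8. n5.val = true  [true]
9. n6.idx = "ru"  [terminal]
10. n5.ok = 10  [C.wid - 17]
11. n3.lab = "ruq"  [h.idx ++ "q"]
12. n3.depth = 24  [S.wid * 2 + 10]
13. n3.pre = 8  [S.wid + C.ok - 9]
14. n1.lab = false  [a.env > 1]
15. n1.tag = 12  [len(S.lab) + 9]
16. n7.wid = 10  [A.tag - 2]
17. n8.acc = 14  [terminal]
18. n9.wid = 11  [B.wid + 1]
19. n10.env = -1  [terminal]
20. n9.lab = "zy"  ["zy"]
21. n9.depth = 3  [3]
22. n9.pre = -7  [a.env - 6]
23. n11.env = 27  [terminal]
24. n7.lim = 24  [len(S.lab) + 22]
25. n12.wid = 7  [A.tag - 5]
26. n13.wid = 12  [12]
27. n14.idx = "qn"  [terminal]
28. n13.lab = "up"  ["up"]
29. n13.depth = 0  [S.wid - 12]
30. n13.pre = 21  [21]
31. n12.lim = 7  [B.wid + S.pre - 21]
32. n0.lab = "wy"  ["wy"]
33. n0.depth = 25  [S.wid - 2]
34. n0.pre = 4  [B₁.lim - 3]

4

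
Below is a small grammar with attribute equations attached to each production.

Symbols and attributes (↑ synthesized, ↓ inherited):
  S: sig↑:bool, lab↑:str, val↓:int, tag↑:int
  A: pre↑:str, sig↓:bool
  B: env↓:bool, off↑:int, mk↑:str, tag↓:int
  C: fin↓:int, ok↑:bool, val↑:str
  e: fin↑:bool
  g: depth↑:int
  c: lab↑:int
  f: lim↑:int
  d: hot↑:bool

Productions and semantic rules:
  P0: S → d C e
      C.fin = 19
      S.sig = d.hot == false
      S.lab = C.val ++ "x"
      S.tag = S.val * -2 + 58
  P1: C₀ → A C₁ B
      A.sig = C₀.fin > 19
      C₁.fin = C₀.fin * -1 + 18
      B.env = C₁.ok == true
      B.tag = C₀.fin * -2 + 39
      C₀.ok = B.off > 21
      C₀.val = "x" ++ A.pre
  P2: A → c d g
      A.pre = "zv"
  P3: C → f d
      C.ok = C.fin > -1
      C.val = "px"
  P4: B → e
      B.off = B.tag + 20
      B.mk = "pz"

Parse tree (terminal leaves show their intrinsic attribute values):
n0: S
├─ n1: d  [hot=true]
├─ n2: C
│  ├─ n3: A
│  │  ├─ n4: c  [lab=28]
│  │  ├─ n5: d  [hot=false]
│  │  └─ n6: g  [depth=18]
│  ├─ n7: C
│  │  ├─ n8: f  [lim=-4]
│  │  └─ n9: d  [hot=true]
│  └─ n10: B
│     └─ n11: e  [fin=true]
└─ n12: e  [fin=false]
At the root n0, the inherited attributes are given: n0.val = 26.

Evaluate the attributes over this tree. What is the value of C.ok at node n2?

false

1. n0.val = 26  [given at root]
2. n1.hot = true  [terminal]
3. n2.fin = 19  [19]
4. n3.sig = false  [C₀.fin > 19]
5. n4.lab = 28  [terminal]
6. n5.hot = false  [terminal]
7. n6.depth = 18  [terminal]
8. n3.pre = "zv"  ["zv"]
9. n7.fin = -1  [C₀.fin * -1 + 18]
10. n8.lim = -4  [terminal]
11. n9.hot = true  [terminal]
12. n7.ok = false  [C.fin > -1]
13. n7.val = "px"  ["px"]
14. n10.env = false  [C₁.ok == true]
15. n10.tag = 1  [C₀.fin * -2 + 39]
16. n11.fin = true  [terminal]
17. n10.off = 21  [B.tag + 20]
18. n10.mk = "pz"  ["pz"]
19. n2.ok = false  [B.off > 21]
20. n2.val = "xzv"  ["x" ++ A.pre]
21. n12.fin = false  [terminal]
22. n0.sig = false  [d.hot == false]
23. n0.lab = "xzvx"  [C.val ++ "x"]
24. n0.tag = 6  [S.val * -2 + 58]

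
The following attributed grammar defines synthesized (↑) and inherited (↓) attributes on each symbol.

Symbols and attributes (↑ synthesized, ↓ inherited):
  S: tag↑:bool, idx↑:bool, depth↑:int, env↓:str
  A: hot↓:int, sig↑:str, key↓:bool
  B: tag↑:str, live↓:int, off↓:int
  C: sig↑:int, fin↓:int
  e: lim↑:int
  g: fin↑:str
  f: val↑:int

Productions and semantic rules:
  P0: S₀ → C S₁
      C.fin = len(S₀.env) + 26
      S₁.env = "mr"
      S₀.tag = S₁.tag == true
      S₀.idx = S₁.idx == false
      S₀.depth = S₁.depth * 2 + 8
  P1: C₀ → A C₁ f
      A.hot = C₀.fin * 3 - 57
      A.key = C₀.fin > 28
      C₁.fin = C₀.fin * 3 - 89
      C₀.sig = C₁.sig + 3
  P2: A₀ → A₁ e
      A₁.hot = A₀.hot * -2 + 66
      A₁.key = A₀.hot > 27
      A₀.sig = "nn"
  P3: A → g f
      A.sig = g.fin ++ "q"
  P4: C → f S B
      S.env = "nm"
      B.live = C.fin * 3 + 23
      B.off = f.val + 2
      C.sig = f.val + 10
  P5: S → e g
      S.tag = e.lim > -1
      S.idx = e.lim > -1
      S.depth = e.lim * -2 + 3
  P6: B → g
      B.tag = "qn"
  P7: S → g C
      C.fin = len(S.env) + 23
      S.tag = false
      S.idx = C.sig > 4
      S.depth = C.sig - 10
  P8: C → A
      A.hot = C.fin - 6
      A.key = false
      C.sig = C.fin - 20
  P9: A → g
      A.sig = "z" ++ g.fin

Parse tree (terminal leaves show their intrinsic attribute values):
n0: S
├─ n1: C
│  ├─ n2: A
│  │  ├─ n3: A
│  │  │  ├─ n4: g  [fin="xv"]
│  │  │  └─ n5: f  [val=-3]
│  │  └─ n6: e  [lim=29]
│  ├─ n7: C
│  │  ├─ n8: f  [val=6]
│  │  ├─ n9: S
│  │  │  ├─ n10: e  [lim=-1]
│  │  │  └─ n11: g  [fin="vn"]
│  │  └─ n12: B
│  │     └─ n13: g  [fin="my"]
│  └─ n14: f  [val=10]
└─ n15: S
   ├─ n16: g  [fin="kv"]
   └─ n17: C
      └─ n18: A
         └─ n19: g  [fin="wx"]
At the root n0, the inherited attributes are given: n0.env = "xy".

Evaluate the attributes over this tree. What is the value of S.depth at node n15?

-5

1. n0.env = "xy"  [given at root]
2. n1.fin = 28  [len(S₀.env) + 26]
3. n2.hot = 27  [C₀.fin * 3 - 57]
4. n2.key = false  [C₀.fin > 28]
5. n3.hot = 12  [A₀.hot * -2 + 66]
6. n3.key = false  [A₀.hot > 27]
7. n4.fin = "xv"  [terminal]
8. n5.val = -3  [terminal]
9. n3.sig = "xvq"  [g.fin ++ "q"]
10. n6.lim = 29  [terminal]
11. n2.sig = "nn"  ["nn"]
12. n7.fin = -5  [C₀.fin * 3 - 89]
13. n8.val = 6  [terminal]
14. n9.env = "nm"  ["nm"]
15. n10.lim = -1  [terminal]
16. n11.fin = "vn"  [terminal]
17. n9.tag = false  [e.lim > -1]
18. n9.idx = false  [e.lim > -1]
19. n9.depth = 5  [e.lim * -2 + 3]
20. n12.live = 8  [C.fin * 3 + 23]
21. n12.off = 8  [f.val + 2]
22. n13.fin = "my"  [terminal]
23. n12.tag = "qn"  ["qn"]
24. n7.sig = 16  [f.val + 10]
25. n14.val = 10  [terminal]
26. n1.sig = 19  [C₁.sig + 3]
27. n15.env = "mr"  ["mr"]
28. n16.fin = "kv"  [terminal]
29. n17.fin = 25  [len(S.env) + 23]
30. n18.hot = 19  [C.fin - 6]
31. n18.key = false  [false]
32. n19.fin = "wx"  [terminal]
33. n18.sig = "zwx"  ["z" ++ g.fin]
34. n17.sig = 5  [C.fin - 20]
35. n15.tag = false  [false]
36. n15.idx = true  [C.sig > 4]
37. n15.depth = -5  [C.sig - 10]
38. n0.tag = false  [S₁.tag == true]
39. n0.idx = false  [S₁.idx == false]
40. n0.depth = -2  [S₁.depth * 2 + 8]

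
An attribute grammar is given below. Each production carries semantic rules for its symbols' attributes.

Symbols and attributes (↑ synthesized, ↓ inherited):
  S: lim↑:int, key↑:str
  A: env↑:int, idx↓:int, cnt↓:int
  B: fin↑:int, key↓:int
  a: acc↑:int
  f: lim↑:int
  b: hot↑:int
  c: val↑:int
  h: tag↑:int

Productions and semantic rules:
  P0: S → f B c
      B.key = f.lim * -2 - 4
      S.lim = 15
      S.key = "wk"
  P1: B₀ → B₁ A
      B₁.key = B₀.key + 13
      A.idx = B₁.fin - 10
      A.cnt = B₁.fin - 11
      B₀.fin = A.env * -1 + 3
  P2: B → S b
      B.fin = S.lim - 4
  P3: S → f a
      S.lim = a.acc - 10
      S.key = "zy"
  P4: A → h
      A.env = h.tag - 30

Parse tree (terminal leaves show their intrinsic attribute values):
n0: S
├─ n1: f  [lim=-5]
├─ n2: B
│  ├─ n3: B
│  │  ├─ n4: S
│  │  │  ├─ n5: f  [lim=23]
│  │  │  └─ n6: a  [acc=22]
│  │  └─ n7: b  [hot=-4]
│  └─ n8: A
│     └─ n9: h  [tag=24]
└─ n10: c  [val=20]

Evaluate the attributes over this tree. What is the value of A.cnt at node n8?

-3

1. n1.lim = -5  [terminal]
2. n2.key = 6  [f.lim * -2 - 4]
3. n3.key = 19  [B₀.key + 13]
4. n5.lim = 23  [terminal]
5. n6.acc = 22  [terminal]
6. n4.lim = 12  [a.acc - 10]
7. n4.key = "zy"  ["zy"]
8. n7.hot = -4  [terminal]
9. n3.fin = 8  [S.lim - 4]
10. n8.idx = -2  [B₁.fin - 10]
11. n8.cnt = -3  [B₁.fin - 11]
12. n9.tag = 24  [terminal]
13. n8.env = -6  [h.tag - 30]
14. n2.fin = 9  [A.env * -1 + 3]
15. n10.val = 20  [terminal]
16. n0.lim = 15  [15]
17. n0.key = "wk"  ["wk"]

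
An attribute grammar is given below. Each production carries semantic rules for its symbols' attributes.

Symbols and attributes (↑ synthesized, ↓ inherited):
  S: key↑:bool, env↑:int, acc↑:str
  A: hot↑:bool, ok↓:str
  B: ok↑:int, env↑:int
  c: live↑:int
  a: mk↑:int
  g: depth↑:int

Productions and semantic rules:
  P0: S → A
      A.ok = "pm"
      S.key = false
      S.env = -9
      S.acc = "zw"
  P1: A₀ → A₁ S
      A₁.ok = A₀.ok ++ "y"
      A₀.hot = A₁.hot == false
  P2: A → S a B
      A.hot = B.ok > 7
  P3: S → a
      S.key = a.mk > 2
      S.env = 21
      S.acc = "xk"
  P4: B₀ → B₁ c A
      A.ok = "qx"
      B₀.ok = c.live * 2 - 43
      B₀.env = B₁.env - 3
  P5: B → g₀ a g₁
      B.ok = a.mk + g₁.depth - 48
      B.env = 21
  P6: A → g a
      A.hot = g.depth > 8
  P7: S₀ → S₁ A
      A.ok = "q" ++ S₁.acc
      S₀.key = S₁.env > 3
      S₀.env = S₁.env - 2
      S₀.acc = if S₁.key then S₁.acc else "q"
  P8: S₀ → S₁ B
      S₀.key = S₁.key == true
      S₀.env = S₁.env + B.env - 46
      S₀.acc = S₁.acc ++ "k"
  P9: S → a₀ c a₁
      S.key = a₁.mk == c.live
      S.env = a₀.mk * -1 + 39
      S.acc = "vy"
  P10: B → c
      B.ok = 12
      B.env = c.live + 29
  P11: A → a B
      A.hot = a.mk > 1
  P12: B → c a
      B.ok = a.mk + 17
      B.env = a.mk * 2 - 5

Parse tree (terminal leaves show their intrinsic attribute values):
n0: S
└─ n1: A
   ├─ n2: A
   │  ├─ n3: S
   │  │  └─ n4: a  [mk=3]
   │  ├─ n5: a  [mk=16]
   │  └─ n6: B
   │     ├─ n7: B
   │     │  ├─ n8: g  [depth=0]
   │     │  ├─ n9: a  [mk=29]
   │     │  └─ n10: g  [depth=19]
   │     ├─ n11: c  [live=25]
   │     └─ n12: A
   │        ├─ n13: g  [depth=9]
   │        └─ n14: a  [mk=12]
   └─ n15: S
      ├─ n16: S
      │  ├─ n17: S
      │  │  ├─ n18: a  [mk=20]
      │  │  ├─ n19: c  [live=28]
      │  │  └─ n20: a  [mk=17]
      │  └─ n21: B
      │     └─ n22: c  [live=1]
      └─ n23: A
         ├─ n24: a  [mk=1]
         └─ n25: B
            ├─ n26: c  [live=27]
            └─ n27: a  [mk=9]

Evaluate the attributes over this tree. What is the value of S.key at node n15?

1. n1.ok = "pm"  ["pm"]
2. n2.ok = "pmy"  [A₀.ok ++ "y"]
3. n4.mk = 3  [terminal]
4. n3.key = true  [a.mk > 2]
5. n3.env = 21  [21]
6. n3.acc = "xk"  ["xk"]
7. n5.mk = 16  [terminal]
8. n8.depth = 0  [terminal]
9. n9.mk = 29  [terminal]
10. n10.depth = 19  [terminal]
11. n7.ok = 0  [a.mk + g₁.depth - 48]
12. n7.env = 21  [21]
13. n11.live = 25  [terminal]
14. n12.ok = "qx"  ["qx"]
15. n13.depth = 9  [terminal]
16. n14.mk = 12  [terminal]
17. n12.hot = true  [g.depth > 8]
18. n6.ok = 7  [c.live * 2 - 43]
19. n6.env = 18  [B₁.env - 3]
20. n2.hot = false  [B.ok > 7]
21. n18.mk = 20  [terminal]
22. n19.live = 28  [terminal]
23. n20.mk = 17  [terminal]
24. n17.key = false  [a₁.mk == c.live]
25. n17.env = 19  [a₀.mk * -1 + 39]
26. n17.acc = "vy"  ["vy"]
27. n22.live = 1  [terminal]
28. n21.ok = 12  [12]
29. n21.env = 30  [c.live + 29]
30. n16.key = false  [S₁.key == true]
31. n16.env = 3  [S₁.env + B.env - 46]
32. n16.acc = "vyk"  [S₁.acc ++ "k"]
33. n23.ok = "qvyk"  ["q" ++ S₁.acc]
34. n24.mk = 1  [terminal]
35. n26.live = 27  [terminal]
36. n27.mk = 9  [terminal]
37. n25.ok = 26  [a.mk + 17]
38. n25.env = 13  [a.mk * 2 - 5]
39. n23.hot = false  [a.mk > 1]
40. n15.key = false  [S₁.env > 3]
41. n15.env = 1  [S₁.env - 2]
42. n15.acc = "q"  [if S₁.key then S₁.acc else "q"]
43. n1.hot = true  [A₁.hot == false]
44. n0.key = false  [false]
45. n0.env = -9  [-9]
46. n0.acc = "zw"  ["zw"]

false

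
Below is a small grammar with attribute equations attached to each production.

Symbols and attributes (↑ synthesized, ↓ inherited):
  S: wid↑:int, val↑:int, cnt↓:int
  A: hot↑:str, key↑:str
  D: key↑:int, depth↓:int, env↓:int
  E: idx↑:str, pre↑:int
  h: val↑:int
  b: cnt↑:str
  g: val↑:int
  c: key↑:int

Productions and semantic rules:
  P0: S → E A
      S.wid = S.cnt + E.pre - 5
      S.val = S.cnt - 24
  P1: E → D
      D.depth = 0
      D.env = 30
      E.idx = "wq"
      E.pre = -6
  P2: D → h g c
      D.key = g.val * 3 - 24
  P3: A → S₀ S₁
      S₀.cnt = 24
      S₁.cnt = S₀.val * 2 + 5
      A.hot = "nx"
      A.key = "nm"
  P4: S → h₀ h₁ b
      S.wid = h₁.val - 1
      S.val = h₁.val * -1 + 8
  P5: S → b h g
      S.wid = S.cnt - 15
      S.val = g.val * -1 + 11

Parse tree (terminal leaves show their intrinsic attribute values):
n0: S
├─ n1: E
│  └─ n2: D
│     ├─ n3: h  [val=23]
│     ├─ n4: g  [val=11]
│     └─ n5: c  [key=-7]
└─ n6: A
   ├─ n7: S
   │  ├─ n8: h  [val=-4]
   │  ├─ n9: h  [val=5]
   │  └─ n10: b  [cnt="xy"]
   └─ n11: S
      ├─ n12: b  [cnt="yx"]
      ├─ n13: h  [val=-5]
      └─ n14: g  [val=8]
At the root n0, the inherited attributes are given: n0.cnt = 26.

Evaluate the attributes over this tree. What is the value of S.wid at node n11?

-4

1. n0.cnt = 26  [given at root]
2. n2.depth = 0  [0]
3. n2.env = 30  [30]
4. n3.val = 23  [terminal]
5. n4.val = 11  [terminal]
6. n5.key = -7  [terminal]
7. n2.key = 9  [g.val * 3 - 24]
8. n1.idx = "wq"  ["wq"]
9. n1.pre = -6  [-6]
10. n7.cnt = 24  [24]
11. n8.val = -4  [terminal]
12. n9.val = 5  [terminal]
13. n10.cnt = "xy"  [terminal]
14. n7.wid = 4  [h₁.val - 1]
15. n7.val = 3  [h₁.val * -1 + 8]
16. n11.cnt = 11  [S₀.val * 2 + 5]
17. n12.cnt = "yx"  [terminal]
18. n13.val = -5  [terminal]
19. n14.val = 8  [terminal]
20. n11.wid = -4  [S.cnt - 15]
21. n11.val = 3  [g.val * -1 + 11]
22. n6.hot = "nx"  ["nx"]
23. n6.key = "nm"  ["nm"]
24. n0.wid = 15  [S.cnt + E.pre - 5]
25. n0.val = 2  [S.cnt - 24]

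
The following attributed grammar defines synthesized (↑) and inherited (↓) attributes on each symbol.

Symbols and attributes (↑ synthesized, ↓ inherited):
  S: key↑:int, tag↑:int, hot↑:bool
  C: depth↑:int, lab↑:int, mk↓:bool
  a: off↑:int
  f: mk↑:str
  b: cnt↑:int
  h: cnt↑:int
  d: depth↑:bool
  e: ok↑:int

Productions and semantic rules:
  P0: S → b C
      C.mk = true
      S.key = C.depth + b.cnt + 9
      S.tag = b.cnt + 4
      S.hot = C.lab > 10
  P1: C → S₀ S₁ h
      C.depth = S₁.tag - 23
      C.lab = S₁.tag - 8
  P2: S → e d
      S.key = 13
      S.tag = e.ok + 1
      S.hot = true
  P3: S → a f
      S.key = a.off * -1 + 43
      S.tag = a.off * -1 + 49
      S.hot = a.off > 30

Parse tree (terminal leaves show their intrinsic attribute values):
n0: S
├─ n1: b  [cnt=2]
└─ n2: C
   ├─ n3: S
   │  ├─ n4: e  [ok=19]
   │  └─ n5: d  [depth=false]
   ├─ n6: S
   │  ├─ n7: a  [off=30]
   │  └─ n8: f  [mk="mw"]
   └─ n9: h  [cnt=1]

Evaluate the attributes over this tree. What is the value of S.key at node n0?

1. n1.cnt = 2  [terminal]
2. n2.mk = true  [true]
3. n4.ok = 19  [terminal]
4. n5.depth = false  [terminal]
5. n3.key = 13  [13]
6. n3.tag = 20  [e.ok + 1]
7. n3.hot = true  [true]
8. n7.off = 30  [terminal]
9. n8.mk = "mw"  [terminal]
10. n6.key = 13  [a.off * -1 + 43]
11. n6.tag = 19  [a.off * -1 + 49]
12. n6.hot = false  [a.off > 30]
13. n9.cnt = 1  [terminal]
14. n2.depth = -4  [S₁.tag - 23]
15. n2.lab = 11  [S₁.tag - 8]
16. n0.key = 7  [C.depth + b.cnt + 9]
17. n0.tag = 6  [b.cnt + 4]
18. n0.hot = true  [C.lab > 10]

7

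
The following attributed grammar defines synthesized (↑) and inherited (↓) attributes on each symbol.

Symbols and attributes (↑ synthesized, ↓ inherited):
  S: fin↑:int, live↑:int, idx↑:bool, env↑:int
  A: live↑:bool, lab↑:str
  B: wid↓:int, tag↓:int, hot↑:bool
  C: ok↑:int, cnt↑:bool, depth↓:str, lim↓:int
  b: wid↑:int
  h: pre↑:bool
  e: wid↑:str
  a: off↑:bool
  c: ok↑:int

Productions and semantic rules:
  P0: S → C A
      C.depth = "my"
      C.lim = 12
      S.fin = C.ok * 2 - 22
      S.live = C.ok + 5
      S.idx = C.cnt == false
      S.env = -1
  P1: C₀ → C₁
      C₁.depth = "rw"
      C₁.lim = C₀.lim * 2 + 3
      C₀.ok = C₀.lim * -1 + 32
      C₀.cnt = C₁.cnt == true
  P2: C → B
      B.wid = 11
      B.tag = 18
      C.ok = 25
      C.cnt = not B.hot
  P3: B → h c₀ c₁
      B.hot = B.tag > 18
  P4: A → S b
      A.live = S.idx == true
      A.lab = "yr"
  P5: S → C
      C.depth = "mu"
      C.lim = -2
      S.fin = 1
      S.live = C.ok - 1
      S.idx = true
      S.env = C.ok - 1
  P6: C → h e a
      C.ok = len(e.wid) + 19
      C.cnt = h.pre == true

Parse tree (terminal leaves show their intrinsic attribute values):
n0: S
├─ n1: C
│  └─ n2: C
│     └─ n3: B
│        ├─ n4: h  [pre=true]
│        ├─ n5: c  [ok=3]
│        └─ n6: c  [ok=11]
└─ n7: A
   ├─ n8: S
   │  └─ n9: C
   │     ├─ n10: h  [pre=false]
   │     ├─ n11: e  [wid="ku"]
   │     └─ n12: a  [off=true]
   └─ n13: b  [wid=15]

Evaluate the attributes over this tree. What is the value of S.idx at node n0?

false

1. n1.depth = "my"  ["my"]
2. n1.lim = 12  [12]
3. n2.depth = "rw"  ["rw"]
4. n2.lim = 27  [C₀.lim * 2 + 3]
5. n3.wid = 11  [11]
6. n3.tag = 18  [18]
7. n4.pre = true  [terminal]
8. n5.ok = 3  [terminal]
9. n6.ok = 11  [terminal]
10. n3.hot = false  [B.tag > 18]
11. n2.ok = 25  [25]
12. n2.cnt = true  [not B.hot]
13. n1.ok = 20  [C₀.lim * -1 + 32]
14. n1.cnt = true  [C₁.cnt == true]
15. n9.depth = "mu"  ["mu"]
16. n9.lim = -2  [-2]
17. n10.pre = false  [terminal]
18. n11.wid = "ku"  [terminal]
19. n12.off = true  [terminal]
20. n9.ok = 21  [len(e.wid) + 19]
21. n9.cnt = false  [h.pre == true]
22. n8.fin = 1  [1]
23. n8.live = 20  [C.ok - 1]
24. n8.idx = true  [true]
25. n8.env = 20  [C.ok - 1]
26. n13.wid = 15  [terminal]
27. n7.live = true  [S.idx == true]
28. n7.lab = "yr"  ["yr"]
29. n0.fin = 18  [C.ok * 2 - 22]
30. n0.live = 25  [C.ok + 5]
31. n0.idx = false  [C.cnt == false]
32. n0.env = -1  [-1]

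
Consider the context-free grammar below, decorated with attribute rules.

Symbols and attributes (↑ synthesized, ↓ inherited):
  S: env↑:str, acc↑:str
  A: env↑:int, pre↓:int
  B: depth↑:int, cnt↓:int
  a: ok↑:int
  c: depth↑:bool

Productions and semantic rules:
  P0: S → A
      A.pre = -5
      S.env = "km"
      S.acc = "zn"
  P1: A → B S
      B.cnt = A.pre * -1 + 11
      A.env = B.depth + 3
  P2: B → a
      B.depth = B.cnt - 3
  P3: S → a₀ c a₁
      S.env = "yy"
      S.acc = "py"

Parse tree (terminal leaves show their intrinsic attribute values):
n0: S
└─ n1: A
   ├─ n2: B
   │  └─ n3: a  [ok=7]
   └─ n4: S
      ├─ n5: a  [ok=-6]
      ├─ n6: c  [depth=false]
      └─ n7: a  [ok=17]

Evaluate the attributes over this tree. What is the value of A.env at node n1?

16

1. n1.pre = -5  [-5]
2. n2.cnt = 16  [A.pre * -1 + 11]
3. n3.ok = 7  [terminal]
4. n2.depth = 13  [B.cnt - 3]
5. n5.ok = -6  [terminal]
6. n6.depth = false  [terminal]
7. n7.ok = 17  [terminal]
8. n4.env = "yy"  ["yy"]
9. n4.acc = "py"  ["py"]
10. n1.env = 16  [B.depth + 3]
11. n0.env = "km"  ["km"]
12. n0.acc = "zn"  ["zn"]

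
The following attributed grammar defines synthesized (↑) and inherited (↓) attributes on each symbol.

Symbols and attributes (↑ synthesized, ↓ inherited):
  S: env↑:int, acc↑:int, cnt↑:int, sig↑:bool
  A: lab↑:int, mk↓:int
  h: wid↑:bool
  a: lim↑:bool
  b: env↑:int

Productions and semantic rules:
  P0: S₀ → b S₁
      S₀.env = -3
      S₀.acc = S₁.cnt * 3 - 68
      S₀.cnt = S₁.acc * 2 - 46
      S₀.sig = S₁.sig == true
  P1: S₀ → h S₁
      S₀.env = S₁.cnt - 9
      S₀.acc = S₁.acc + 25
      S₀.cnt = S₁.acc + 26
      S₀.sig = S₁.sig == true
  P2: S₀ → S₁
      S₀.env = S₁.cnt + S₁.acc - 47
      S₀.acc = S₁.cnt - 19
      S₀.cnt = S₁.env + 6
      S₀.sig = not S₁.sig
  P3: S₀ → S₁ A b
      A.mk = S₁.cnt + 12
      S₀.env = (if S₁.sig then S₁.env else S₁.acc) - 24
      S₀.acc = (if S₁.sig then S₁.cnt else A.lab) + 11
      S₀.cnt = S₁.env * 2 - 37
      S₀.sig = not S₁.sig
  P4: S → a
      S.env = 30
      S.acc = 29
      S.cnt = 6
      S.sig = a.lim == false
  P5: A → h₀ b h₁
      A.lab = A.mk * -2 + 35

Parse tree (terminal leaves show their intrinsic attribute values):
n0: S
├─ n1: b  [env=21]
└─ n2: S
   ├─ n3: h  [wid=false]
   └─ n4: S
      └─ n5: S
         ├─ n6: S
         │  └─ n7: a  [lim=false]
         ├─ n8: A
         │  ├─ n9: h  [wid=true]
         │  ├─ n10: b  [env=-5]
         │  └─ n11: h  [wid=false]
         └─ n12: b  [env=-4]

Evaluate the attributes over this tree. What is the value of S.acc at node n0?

1. n1.env = 21  [terminal]
2. n3.wid = false  [terminal]
3. n7.lim = false  [terminal]
4. n6.env = 30  [30]
5. n6.acc = 29  [29]
6. n6.cnt = 6  [6]
7. n6.sig = true  [a.lim == false]
8. n8.mk = 18  [S₁.cnt + 12]
9. n9.wid = true  [terminal]
10. n10.env = -5  [terminal]
11. n11.wid = false  [terminal]
12. n8.lab = -1  [A.mk * -2 + 35]
13. n12.env = -4  [terminal]
14. n5.env = 6  [(if S₁.sig then S₁.env else S₁.acc) - 24]
15. n5.acc = 17  [(if S₁.sig then S₁.cnt else A.lab) + 11]
16. n5.cnt = 23  [S₁.env * 2 - 37]
17. n5.sig = false  [not S₁.sig]
18. n4.env = -7  [S₁.cnt + S₁.acc - 47]
19. n4.acc = 4  [S₁.cnt - 19]
20. n4.cnt = 12  [S₁.env + 6]
21. n4.sig = true  [not S₁.sig]
22. n2.env = 3  [S₁.cnt - 9]
23. n2.acc = 29  [S₁.acc + 25]
24. n2.cnt = 30  [S₁.acc + 26]
25. n2.sig = true  [S₁.sig == true]
26. n0.env = -3  [-3]
27. n0.acc = 22  [S₁.cnt * 3 - 68]
28. n0.cnt = 12  [S₁.acc * 2 - 46]
29. n0.sig = true  [S₁.sig == true]

22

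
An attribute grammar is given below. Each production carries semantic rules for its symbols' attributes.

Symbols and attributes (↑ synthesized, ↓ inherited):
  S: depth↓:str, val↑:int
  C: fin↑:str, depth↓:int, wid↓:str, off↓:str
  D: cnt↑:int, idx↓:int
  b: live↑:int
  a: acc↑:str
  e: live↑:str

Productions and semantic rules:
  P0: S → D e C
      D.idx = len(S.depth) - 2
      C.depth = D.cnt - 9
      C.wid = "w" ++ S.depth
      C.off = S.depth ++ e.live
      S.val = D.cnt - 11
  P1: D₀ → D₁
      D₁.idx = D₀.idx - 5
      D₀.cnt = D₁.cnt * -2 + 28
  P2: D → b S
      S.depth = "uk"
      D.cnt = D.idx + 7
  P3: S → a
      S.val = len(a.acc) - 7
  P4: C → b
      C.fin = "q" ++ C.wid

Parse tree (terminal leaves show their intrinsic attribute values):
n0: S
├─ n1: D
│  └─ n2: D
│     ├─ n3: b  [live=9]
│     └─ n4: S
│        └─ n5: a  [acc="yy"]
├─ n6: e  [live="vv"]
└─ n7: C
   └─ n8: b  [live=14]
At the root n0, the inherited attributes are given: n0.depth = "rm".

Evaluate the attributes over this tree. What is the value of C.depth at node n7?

15

1. n0.depth = "rm"  [given at root]
2. n1.idx = 0  [len(S.depth) - 2]
3. n2.idx = -5  [D₀.idx - 5]
4. n3.live = 9  [terminal]
5. n4.depth = "uk"  ["uk"]
6. n5.acc = "yy"  [terminal]
7. n4.val = -5  [len(a.acc) - 7]
8. n2.cnt = 2  [D.idx + 7]
9. n1.cnt = 24  [D₁.cnt * -2 + 28]
10. n6.live = "vv"  [terminal]
11. n7.depth = 15  [D.cnt - 9]
12. n7.wid = "wrm"  ["w" ++ S.depth]
13. n7.off = "rmvv"  [S.depth ++ e.live]
14. n8.live = 14  [terminal]
15. n7.fin = "qwrm"  ["q" ++ C.wid]
16. n0.val = 13  [D.cnt - 11]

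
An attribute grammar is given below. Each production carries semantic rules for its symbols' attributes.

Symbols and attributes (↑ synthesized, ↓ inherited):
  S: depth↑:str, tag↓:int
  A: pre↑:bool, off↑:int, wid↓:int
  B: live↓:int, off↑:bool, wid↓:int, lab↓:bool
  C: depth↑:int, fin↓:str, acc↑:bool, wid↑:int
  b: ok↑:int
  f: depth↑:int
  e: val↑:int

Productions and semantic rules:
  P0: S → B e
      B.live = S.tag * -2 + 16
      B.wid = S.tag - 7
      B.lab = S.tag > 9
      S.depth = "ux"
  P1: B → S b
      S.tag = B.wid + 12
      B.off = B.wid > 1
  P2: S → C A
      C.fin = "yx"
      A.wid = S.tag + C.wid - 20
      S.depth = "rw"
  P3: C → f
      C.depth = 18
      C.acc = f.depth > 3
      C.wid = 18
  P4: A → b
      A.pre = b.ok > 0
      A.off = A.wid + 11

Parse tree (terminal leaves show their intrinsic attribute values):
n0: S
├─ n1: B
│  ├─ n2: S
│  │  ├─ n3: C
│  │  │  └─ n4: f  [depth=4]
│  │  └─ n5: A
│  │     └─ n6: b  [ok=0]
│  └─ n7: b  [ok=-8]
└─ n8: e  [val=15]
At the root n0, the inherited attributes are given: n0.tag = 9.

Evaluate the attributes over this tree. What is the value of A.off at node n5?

23

1. n0.tag = 9  [given at root]
2. n1.live = -2  [S.tag * -2 + 16]
3. n1.wid = 2  [S.tag - 7]
4. n1.lab = false  [S.tag > 9]
5. n2.tag = 14  [B.wid + 12]
6. n3.fin = "yx"  ["yx"]
7. n4.depth = 4  [terminal]
8. n3.depth = 18  [18]
9. n3.acc = true  [f.depth > 3]
10. n3.wid = 18  [18]
11. n5.wid = 12  [S.tag + C.wid - 20]
12. n6.ok = 0  [terminal]
13. n5.pre = false  [b.ok > 0]
14. n5.off = 23  [A.wid + 11]
15. n2.depth = "rw"  ["rw"]
16. n7.ok = -8  [terminal]
17. n1.off = true  [B.wid > 1]
18. n8.val = 15  [terminal]
19. n0.depth = "ux"  ["ux"]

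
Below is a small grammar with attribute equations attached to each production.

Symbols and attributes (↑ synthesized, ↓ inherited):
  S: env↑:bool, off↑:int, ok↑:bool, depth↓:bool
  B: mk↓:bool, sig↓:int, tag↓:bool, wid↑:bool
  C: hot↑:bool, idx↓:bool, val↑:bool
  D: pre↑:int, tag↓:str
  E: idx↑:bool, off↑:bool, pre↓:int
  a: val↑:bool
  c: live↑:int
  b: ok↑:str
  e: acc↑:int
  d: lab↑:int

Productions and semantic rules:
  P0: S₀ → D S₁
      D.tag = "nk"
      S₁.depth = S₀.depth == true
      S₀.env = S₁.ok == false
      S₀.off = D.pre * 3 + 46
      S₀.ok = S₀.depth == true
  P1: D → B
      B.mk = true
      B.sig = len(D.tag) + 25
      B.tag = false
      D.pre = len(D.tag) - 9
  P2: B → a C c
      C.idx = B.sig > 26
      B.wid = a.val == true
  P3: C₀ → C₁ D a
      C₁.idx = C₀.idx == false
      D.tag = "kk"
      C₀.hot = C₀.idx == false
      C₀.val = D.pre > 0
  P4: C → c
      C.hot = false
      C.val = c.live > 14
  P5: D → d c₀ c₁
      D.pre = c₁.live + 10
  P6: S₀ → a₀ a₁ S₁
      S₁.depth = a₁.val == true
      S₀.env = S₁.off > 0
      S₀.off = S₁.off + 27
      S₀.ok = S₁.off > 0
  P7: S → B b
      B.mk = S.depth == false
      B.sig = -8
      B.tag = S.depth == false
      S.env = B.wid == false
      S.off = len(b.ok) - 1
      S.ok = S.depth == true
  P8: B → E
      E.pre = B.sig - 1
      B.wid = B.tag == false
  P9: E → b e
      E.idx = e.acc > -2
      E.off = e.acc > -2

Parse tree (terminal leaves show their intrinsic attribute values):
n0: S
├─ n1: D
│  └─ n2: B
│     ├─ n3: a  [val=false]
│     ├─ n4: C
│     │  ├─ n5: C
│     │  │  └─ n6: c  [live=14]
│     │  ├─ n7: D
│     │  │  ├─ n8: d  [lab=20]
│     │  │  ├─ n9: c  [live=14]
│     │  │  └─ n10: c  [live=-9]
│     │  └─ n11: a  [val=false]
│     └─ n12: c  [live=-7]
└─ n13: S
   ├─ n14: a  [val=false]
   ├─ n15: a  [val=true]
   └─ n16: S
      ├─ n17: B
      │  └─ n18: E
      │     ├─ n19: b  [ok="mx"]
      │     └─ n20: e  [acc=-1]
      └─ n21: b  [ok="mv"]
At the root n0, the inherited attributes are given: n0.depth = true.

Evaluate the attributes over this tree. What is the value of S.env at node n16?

false

1. n0.depth = true  [given at root]
2. n1.tag = "nk"  ["nk"]
3. n2.mk = true  [true]
4. n2.sig = 27  [len(D.tag) + 25]
5. n2.tag = false  [false]
6. n3.val = false  [terminal]
7. n4.idx = true  [B.sig > 26]
8. n5.idx = false  [C₀.idx == false]
9. n6.live = 14  [terminal]
10. n5.hot = false  [false]
11. n5.val = false  [c.live > 14]
12. n7.tag = "kk"  ["kk"]
13. n8.lab = 20  [terminal]
14. n9.live = 14  [terminal]
15. n10.live = -9  [terminal]
16. n7.pre = 1  [c₁.live + 10]
17. n11.val = false  [terminal]
18. n4.hot = false  [C₀.idx == false]
19. n4.val = true  [D.pre > 0]
20. n12.live = -7  [terminal]
21. n2.wid = false  [a.val == true]
22. n1.pre = -7  [len(D.tag) - 9]
23. n13.depth = true  [S₀.depth == true]
24. n14.val = false  [terminal]
25. n15.val = true  [terminal]
26. n16.depth = true  [a₁.val == true]
27. n17.mk = false  [S.depth == false]
28. n17.sig = -8  [-8]
29. n17.tag = false  [S.depth == false]
30. n18.pre = -9  [B.sig - 1]
31. n19.ok = "mx"  [terminal]
32. n20.acc = -1  [terminal]
33. n18.idx = true  [e.acc > -2]
34. n18.off = true  [e.acc > -2]
35. n17.wid = true  [B.tag == false]
36. n21.ok = "mv"  [terminal]
37. n16.env = false  [B.wid == false]
38. n16.off = 1  [len(b.ok) - 1]
39. n16.ok = true  [S.depth == true]
40. n13.env = true  [S₁.off > 0]
41. n13.off = 28  [S₁.off + 27]
42. n13.ok = true  [S₁.off > 0]
43. n0.env = false  [S₁.ok == false]
44. n0.off = 25  [D.pre * 3 + 46]
45. n0.ok = true  [S₀.depth == true]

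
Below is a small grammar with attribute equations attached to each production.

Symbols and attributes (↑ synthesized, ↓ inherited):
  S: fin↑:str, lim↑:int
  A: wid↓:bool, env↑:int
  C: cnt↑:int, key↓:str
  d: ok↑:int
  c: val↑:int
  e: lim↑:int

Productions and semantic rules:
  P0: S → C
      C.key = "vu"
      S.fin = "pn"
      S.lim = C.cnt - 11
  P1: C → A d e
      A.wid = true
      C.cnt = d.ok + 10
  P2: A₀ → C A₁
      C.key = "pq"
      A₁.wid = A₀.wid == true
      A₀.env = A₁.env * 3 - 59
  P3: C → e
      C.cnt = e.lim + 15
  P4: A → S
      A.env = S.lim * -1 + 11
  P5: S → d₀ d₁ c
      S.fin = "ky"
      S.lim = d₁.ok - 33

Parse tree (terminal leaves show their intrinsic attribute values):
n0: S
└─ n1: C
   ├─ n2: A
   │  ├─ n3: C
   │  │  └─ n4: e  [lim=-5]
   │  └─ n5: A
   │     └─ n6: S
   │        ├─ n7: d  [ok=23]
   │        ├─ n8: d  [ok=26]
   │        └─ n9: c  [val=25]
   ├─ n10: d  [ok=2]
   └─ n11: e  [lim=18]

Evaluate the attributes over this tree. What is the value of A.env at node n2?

-5

1. n1.key = "vu"  ["vu"]
2. n2.wid = true  [true]
3. n3.key = "pq"  ["pq"]
4. n4.lim = -5  [terminal]
5. n3.cnt = 10  [e.lim + 15]
6. n5.wid = true  [A₀.wid == true]
7. n7.ok = 23  [terminal]
8. n8.ok = 26  [terminal]
9. n9.val = 25  [terminal]
10. n6.fin = "ky"  ["ky"]
11. n6.lim = -7  [d₁.ok - 33]
12. n5.env = 18  [S.lim * -1 + 11]
13. n2.env = -5  [A₁.env * 3 - 59]
14. n10.ok = 2  [terminal]
15. n11.lim = 18  [terminal]
16. n1.cnt = 12  [d.ok + 10]
17. n0.fin = "pn"  ["pn"]
18. n0.lim = 1  [C.cnt - 11]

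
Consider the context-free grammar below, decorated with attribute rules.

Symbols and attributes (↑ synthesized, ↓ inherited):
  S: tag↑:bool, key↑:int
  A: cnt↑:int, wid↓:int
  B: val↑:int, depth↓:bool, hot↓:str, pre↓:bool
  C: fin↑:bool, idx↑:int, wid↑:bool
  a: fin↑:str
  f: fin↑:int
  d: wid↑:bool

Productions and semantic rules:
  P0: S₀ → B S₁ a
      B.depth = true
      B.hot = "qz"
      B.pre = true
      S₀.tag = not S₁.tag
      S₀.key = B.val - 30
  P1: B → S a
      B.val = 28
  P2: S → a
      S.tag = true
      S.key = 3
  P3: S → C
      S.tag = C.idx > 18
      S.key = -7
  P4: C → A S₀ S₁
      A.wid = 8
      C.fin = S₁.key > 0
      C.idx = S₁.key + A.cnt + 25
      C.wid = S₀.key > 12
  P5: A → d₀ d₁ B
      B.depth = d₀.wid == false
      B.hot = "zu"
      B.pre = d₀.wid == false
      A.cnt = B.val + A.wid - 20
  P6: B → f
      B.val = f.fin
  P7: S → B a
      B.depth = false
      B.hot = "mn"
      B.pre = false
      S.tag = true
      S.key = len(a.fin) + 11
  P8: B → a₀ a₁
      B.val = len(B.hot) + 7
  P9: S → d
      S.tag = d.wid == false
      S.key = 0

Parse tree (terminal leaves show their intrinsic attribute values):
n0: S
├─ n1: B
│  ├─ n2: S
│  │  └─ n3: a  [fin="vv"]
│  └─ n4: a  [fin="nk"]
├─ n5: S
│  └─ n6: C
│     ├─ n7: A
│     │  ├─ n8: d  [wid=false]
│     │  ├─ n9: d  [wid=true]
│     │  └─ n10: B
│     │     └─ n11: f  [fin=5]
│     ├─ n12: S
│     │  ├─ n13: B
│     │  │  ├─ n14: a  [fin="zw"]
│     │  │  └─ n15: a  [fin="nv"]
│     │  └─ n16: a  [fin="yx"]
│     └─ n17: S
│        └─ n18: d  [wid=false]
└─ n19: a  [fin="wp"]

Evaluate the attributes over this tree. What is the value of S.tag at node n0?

true

1. n1.depth = true  [true]
2. n1.hot = "qz"  ["qz"]
3. n1.pre = true  [true]
4. n3.fin = "vv"  [terminal]
5. n2.tag = true  [true]
6. n2.key = 3  [3]
7. n4.fin = "nk"  [terminal]
8. n1.val = 28  [28]
9. n7.wid = 8  [8]
10. n8.wid = false  [terminal]
11. n9.wid = true  [terminal]
12. n10.depth = true  [d₀.wid == false]
13. n10.hot = "zu"  ["zu"]
14. n10.pre = true  [d₀.wid == false]
15. n11.fin = 5  [terminal]
16. n10.val = 5  [f.fin]
17. n7.cnt = -7  [B.val + A.wid - 20]
18. n13.depth = false  [false]
19. n13.hot = "mn"  ["mn"]
20. n13.pre = false  [false]
21. n14.fin = "zw"  [terminal]
22. n15.fin = "nv"  [terminal]
23. n13.val = 9  [len(B.hot) + 7]
24. n16.fin = "yx"  [terminal]
25. n12.tag = true  [true]
26. n12.key = 13  [len(a.fin) + 11]
27. n18.wid = false  [terminal]
28. n17.tag = true  [d.wid == false]
29. n17.key = 0  [0]
30. n6.fin = false  [S₁.key > 0]
31. n6.idx = 18  [S₁.key + A.cnt + 25]
32. n6.wid = true  [S₀.key > 12]
33. n5.tag = false  [C.idx > 18]
34. n5.key = -7  [-7]
35. n19.fin = "wp"  [terminal]
36. n0.tag = true  [not S₁.tag]
37. n0.key = -2  [B.val - 30]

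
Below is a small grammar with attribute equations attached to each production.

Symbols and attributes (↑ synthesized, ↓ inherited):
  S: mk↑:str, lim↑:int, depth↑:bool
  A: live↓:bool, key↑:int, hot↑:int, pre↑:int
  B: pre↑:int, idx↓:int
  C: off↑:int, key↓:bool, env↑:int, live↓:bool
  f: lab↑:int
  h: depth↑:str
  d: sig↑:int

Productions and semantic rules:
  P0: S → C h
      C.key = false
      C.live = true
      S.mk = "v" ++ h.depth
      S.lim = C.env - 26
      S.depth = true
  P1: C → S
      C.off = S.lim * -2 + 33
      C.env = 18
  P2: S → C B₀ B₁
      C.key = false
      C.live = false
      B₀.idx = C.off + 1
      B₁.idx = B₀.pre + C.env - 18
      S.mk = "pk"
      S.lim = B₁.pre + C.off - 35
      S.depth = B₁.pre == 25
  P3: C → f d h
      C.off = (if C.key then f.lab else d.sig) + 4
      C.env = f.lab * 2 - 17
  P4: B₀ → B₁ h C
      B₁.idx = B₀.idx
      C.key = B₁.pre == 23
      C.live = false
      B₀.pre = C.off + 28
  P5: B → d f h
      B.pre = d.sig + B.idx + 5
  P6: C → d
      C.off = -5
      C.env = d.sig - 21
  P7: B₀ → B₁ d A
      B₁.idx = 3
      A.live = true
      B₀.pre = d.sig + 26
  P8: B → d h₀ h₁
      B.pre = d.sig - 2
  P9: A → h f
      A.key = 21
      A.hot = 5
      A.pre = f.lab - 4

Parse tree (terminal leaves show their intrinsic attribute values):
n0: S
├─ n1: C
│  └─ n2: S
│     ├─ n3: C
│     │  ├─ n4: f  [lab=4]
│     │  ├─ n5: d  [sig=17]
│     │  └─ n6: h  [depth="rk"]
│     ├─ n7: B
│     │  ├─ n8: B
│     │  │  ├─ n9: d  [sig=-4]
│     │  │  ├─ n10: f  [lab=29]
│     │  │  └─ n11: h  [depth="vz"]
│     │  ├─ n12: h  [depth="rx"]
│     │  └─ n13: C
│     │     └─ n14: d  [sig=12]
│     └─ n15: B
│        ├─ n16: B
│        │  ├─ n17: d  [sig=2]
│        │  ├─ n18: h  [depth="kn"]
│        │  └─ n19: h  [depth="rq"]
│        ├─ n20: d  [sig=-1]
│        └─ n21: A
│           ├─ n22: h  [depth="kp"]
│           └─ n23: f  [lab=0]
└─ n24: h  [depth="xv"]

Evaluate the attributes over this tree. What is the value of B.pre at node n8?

23

1. n1.key = false  [false]
2. n1.live = true  [true]
3. n3.key = false  [false]
4. n3.live = false  [false]
5. n4.lab = 4  [terminal]
6. n5.sig = 17  [terminal]
7. n6.depth = "rk"  [terminal]
8. n3.off = 21  [(if C.key then f.lab else d.sig) + 4]
9. n3.env = -9  [f.lab * 2 - 17]
10. n7.idx = 22  [C.off + 1]
11. n8.idx = 22  [B₀.idx]
12. n9.sig = -4  [terminal]
13. n10.lab = 29  [terminal]
14. n11.depth = "vz"  [terminal]
15. n8.pre = 23  [d.sig + B.idx + 5]
16. n12.depth = "rx"  [terminal]
17. n13.key = true  [B₁.pre == 23]
18. n13.live = false  [false]
19. n14.sig = 12  [terminal]
20. n13.off = -5  [-5]
21. n13.env = -9  [d.sig - 21]
22. n7.pre = 23  [C.off + 28]
23. n15.idx = -4  [B₀.pre + C.env - 18]
24. n16.idx = 3  [3]
25. n17.sig = 2  [terminal]
26. n18.depth = "kn"  [terminal]
27. n19.depth = "rq"  [terminal]
28. n16.pre = 0  [d.sig - 2]
29. n20.sig = -1  [terminal]
30. n21.live = true  [true]
31. n22.depth = "kp"  [terminal]
32. n23.lab = 0  [terminal]
33. n21.key = 21  [21]
34. n21.hot = 5  [5]
35. n21.pre = -4  [f.lab - 4]
36. n15.pre = 25  [d.sig + 26]
37. n2.mk = "pk"  ["pk"]
38. n2.lim = 11  [B₁.pre + C.off - 35]
39. n2.depth = true  [B₁.pre == 25]
40. n1.off = 11  [S.lim * -2 + 33]
41. n1.env = 18  [18]
42. n24.depth = "xv"  [terminal]
43. n0.mk = "vxv"  ["v" ++ h.depth]
44. n0.lim = -8  [C.env - 26]
45. n0.depth = true  [true]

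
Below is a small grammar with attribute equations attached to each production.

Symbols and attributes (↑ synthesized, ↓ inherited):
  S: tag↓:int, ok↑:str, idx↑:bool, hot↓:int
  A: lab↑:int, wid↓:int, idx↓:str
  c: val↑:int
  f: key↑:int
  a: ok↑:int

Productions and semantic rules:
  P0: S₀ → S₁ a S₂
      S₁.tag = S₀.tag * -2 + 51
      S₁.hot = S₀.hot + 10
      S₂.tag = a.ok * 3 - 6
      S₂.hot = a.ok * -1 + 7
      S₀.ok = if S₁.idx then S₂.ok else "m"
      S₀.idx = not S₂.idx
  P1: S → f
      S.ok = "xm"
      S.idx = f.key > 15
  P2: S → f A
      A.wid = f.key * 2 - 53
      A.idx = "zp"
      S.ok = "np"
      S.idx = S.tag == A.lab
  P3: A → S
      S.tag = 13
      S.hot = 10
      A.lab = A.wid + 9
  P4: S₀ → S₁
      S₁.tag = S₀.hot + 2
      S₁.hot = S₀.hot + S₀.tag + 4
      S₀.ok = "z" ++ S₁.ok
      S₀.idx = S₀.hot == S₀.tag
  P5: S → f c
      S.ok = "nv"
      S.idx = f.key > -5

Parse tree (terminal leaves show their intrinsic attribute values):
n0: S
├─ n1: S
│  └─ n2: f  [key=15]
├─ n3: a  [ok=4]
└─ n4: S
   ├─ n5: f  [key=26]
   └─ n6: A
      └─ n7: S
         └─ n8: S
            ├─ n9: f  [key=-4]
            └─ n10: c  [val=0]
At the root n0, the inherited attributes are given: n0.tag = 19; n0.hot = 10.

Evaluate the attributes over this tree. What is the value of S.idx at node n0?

true

1. n0.tag = 19  [given at root]
2. n0.hot = 10  [given at root]
3. n1.tag = 13  [S₀.tag * -2 + 51]
4. n1.hot = 20  [S₀.hot + 10]
5. n2.key = 15  [terminal]
6. n1.ok = "xm"  ["xm"]
7. n1.idx = false  [f.key > 15]
8. n3.ok = 4  [terminal]
9. n4.tag = 6  [a.ok * 3 - 6]
10. n4.hot = 3  [a.ok * -1 + 7]
11. n5.key = 26  [terminal]
12. n6.wid = -1  [f.key * 2 - 53]
13. n6.idx = "zp"  ["zp"]
14. n7.tag = 13  [13]
15. n7.hot = 10  [10]
16. n8.tag = 12  [S₀.hot + 2]
17. n8.hot = 27  [S₀.hot + S₀.tag + 4]
18. n9.key = -4  [terminal]
19. n10.val = 0  [terminal]
20. n8.ok = "nv"  ["nv"]
21. n8.idx = true  [f.key > -5]
22. n7.ok = "znv"  ["z" ++ S₁.ok]
23. n7.idx = false  [S₀.hot == S₀.tag]
24. n6.lab = 8  [A.wid + 9]
25. n4.ok = "np"  ["np"]
26. n4.idx = false  [S.tag == A.lab]
27. n0.ok = "m"  [if S₁.idx then S₂.ok else "m"]
28. n0.idx = true  [not S₂.idx]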